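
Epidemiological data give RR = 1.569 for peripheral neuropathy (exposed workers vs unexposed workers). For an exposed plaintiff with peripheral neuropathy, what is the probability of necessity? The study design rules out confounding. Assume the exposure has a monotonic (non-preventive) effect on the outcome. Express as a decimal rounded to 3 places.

Under exogeneity and monotonicity, PN = (RR − 1) / RR = 1 − 1/RR.
PN = (1.569 − 1) / 1.569 = 0.569 / 1.569 ≈ 0.3627

PN ≈ 0.363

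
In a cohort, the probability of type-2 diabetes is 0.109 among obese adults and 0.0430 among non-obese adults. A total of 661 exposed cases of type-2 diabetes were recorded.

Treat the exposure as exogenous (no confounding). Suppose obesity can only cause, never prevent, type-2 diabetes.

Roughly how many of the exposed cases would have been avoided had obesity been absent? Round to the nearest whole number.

Let p₁ = 0.109, p₀ = 0.043.
PN = (p₁ − p₀)/p₁ = (0.109 − 0.043) / 0.109 ≈ 0.60550.
Attributable cases ≈ PN × (exposed cases) = 0.60550 × 661 ≈ 400.24.

about 400 cases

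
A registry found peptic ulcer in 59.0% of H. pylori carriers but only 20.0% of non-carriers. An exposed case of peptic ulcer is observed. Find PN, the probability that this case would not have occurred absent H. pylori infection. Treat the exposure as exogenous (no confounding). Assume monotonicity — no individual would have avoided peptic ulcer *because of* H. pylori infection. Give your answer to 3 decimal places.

PN ≈ 0.661

p₁ = 0.59, p₀ = 0.2.
Under exogeneity and monotonicity, PN = (p₁ − p₀) / p₁.
PN = (0.59 − 0.2) / 0.59 = 0.39 / 0.59 ≈ 0.6610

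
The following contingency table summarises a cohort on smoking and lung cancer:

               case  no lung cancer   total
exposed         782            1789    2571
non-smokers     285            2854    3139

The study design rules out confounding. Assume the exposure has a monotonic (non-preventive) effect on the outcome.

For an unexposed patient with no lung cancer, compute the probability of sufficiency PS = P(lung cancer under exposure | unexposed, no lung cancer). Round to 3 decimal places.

p₁ = P(outcome | exposed) = 782/2571 = 0.30416
p₀ = P(outcome | unexposed) = 285/3139 = 0.090793
Under exogeneity and monotonicity, PS = (p₁ − p₀)/(1 − p₀).
PS = (0.30416 − 0.090793) / 0.90921 ≈ 0.2347

PS ≈ 0.235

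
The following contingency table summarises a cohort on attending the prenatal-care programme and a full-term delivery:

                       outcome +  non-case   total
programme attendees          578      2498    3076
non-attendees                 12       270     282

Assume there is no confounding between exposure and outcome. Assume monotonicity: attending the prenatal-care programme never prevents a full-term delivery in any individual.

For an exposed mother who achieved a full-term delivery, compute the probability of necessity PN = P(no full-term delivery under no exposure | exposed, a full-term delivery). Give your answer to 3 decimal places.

p₁ = P(outcome | exposed) = 578/3076 = 0.18791
p₀ = P(outcome | unexposed) = 12/282 = 0.042553
Under exogeneity and monotonicity, PN = (p₁ − p₀)/p₁.
PN = (0.18791 − 0.042553) / 0.18791 ≈ 0.7735

PN ≈ 0.774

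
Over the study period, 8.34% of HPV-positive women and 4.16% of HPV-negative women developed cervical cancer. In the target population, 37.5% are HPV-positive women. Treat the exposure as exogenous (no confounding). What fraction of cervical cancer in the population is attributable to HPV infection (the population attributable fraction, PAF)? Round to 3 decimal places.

p₁ = 0.0834, p₀ = 0.0416.
Overall risk P(Y=1) = π·p₁ + (1−π)·p₀ = 0.375×0.0834 + 0.625×0.0416 = 0.057275.
Under exogeneity, PAF = [P(Y=1) − p₀] / P(Y=1).
PAF = (0.057275 − 0.0416) / 0.057275 ≈ 0.2737

PAF ≈ 0.274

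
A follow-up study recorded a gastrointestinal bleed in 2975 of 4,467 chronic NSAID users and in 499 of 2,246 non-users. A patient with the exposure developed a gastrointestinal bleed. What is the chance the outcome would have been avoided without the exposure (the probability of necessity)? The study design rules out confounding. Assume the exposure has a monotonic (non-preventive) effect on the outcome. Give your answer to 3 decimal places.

PN ≈ 0.666

p₁ = P(outcome | exposed) = 2975/4467 = 0.666
p₀ = P(outcome | unexposed) = 499/2246 = 0.22217
Under exogeneity and monotonicity, PN = (p₁ − p₀) / p₁.
PN = (0.666 − 0.22217) / 0.666 = 0.44382 / 0.666 ≈ 0.6664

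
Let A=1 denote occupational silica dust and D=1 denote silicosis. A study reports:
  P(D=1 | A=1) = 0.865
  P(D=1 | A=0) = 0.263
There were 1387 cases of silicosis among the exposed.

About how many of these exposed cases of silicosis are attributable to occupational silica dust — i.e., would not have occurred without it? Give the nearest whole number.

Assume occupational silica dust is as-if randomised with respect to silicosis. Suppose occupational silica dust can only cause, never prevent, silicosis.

Let p₁ = 0.865, p₀ = 0.263.
PN = (p₁ − p₀)/p₁ = (0.865 − 0.263) / 0.865 ≈ 0.69595.
Attributable cases ≈ PN × (exposed cases) = 0.69595 × 1387 ≈ 965.29.

about 965 cases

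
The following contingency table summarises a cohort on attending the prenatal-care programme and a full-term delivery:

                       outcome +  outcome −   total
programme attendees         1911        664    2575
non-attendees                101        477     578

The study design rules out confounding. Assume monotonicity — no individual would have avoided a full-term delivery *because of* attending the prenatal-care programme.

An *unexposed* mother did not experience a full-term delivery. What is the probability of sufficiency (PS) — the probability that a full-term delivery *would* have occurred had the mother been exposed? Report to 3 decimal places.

PS ≈ 0.688

p₁ = P(outcome | exposed) = 1911/2575 = 0.74214
p₀ = P(outcome | unexposed) = 101/578 = 0.17474
Under exogeneity and monotonicity, PS = (p₁ − p₀) / (1 − p₀).
PS = (0.74214 − 0.17474) / (1 − 0.17474) = 0.5674 / 0.82526 ≈ 0.6875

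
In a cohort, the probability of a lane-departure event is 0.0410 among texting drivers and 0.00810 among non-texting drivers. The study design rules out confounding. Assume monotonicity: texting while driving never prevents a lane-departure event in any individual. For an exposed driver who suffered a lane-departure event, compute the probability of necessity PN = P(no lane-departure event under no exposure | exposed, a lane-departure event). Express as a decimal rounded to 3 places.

PN ≈ 0.802

Let p₁ = 0.041, p₀ = 0.0081.
Under exogeneity and monotonicity, PN = (p₁ − p₀) / p₁.
PN = (0.041 − 0.0081) / 0.041 = 0.0329 / 0.041 ≈ 0.8024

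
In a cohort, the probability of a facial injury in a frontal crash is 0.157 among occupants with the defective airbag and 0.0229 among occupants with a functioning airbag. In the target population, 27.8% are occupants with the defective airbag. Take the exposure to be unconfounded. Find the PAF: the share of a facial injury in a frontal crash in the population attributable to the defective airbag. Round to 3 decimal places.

PAF ≈ 0.619

Let p₁ = 0.157, p₀ = 0.0229.
Overall risk P(Y=1) = π·p₁ + (1−π)·p₀ = 0.278×0.157 + 0.722×0.0229 = 0.06018.
Under exogeneity, PAF = [P(Y=1) − p₀] / P(Y=1).
PAF = (0.06018 − 0.0229) / 0.06018 ≈ 0.6195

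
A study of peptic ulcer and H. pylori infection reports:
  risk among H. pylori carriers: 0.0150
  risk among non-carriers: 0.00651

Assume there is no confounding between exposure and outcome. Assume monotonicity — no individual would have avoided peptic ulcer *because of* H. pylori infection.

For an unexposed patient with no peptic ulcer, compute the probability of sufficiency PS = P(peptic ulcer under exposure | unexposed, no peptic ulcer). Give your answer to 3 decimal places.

Let p₁ = 0.015, p₀ = 0.00651.
Under exogeneity and monotonicity, PS = (p₁ − p₀) / (1 − p₀).
PS = (0.015 − 0.00651) / (1 − 0.00651) = 0.00849 / 0.99349 ≈ 0.0085

PS ≈ 0.009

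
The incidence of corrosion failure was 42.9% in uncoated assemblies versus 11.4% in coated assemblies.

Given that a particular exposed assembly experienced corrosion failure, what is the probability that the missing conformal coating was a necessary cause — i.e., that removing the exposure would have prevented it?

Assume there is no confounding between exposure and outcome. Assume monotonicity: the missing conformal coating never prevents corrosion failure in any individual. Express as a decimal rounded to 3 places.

p₁ = 0.429, p₀ = 0.114.
Under exogeneity and monotonicity, PN = (p₁ − p₀) / p₁.
PN = (0.429 − 0.114) / 0.429 = 0.315 / 0.429 ≈ 0.7343

PN ≈ 0.734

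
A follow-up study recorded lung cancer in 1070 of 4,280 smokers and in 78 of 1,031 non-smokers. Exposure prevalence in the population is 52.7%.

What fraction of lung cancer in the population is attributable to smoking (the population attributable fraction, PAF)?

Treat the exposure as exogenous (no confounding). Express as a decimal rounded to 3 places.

p₁ = P(outcome | exposed) = 1070/4280 = 0.25
p₀ = P(outcome | unexposed) = 78/1031 = 0.075655
Overall risk P(Y=1) = π·p₁ + (1−π)·p₀ = 0.527×0.25 + 0.473×0.075655 = 0.16753.
Under exogeneity, PAF = [P(Y=1) − p₀] / P(Y=1).
PAF = (0.16753 − 0.075655) / 0.16753 ≈ 0.5484

PAF ≈ 0.548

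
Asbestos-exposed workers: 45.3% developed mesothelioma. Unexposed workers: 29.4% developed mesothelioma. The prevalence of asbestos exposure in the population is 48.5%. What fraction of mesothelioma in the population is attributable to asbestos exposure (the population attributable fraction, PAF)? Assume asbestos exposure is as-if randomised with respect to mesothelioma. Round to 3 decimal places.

PAF ≈ 0.208

p₁ = 0.453, p₀ = 0.294.
Overall risk P(Y=1) = π·p₁ + (1−π)·p₀ = 0.485×0.453 + 0.515×0.294 = 0.37111.
Under exogeneity, PAF = [P(Y=1) − p₀] / P(Y=1).
PAF = (0.37111 − 0.294) / 0.37111 ≈ 0.2078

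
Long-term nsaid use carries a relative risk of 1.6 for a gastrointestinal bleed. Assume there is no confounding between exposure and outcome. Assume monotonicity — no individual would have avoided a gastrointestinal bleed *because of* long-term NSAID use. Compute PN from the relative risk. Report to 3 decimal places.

Under exogeneity and monotonicity, PN = (RR − 1) / RR = 1 − 1/RR.
PN = (1.6 − 1) / 1.6 = 0.6 / 1.6 ≈ 0.3750

PN ≈ 0.375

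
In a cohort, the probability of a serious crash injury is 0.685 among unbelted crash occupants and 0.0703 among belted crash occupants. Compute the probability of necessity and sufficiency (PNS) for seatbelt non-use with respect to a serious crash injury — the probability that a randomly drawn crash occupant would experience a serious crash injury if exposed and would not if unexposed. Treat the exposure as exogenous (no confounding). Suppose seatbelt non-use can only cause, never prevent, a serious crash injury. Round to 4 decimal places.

Let p₁ = 0.685, p₀ = 0.0703.
Under exogeneity and monotonicity, PNS = p₁ − p₀.
PNS = 0.685 − 0.0703 = 0.6147

PNS ≈ 0.6147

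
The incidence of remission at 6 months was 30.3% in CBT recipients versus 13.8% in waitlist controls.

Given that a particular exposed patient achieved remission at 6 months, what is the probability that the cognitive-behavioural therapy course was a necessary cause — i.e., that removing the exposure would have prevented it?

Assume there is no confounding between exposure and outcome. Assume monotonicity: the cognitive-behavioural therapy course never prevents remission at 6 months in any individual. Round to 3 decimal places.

PN ≈ 0.545

p₁ = 0.303, p₀ = 0.138.
Under exogeneity and monotonicity, PN = (p₁ − p₀) / p₁.
PN = (0.303 − 0.138) / 0.303 = 0.165 / 0.303 ≈ 0.5446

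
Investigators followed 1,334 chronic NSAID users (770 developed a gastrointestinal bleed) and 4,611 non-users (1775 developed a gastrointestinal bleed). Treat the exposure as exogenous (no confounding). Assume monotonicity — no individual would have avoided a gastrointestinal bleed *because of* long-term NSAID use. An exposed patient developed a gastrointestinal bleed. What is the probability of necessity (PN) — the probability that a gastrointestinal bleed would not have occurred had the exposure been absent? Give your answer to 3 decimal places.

PN ≈ 0.333

p₁ = P(outcome | exposed) = 770/1334 = 0.57721
p₀ = P(outcome | unexposed) = 1775/4611 = 0.38495
Under exogeneity and monotonicity, PN = (p₁ − p₀) / p₁.
PN = (0.57721 − 0.38495) / 0.57721 = 0.19226 / 0.57721 ≈ 0.3331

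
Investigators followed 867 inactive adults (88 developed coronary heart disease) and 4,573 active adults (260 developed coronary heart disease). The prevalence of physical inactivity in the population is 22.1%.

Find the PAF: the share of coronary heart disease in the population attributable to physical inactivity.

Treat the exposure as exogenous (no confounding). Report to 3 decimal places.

p₁ = P(outcome | exposed) = 88/867 = 0.1015
p₀ = P(outcome | unexposed) = 260/4573 = 0.056855
Overall risk P(Y=1) = π·p₁ + (1−π)·p₀ = 0.221×0.1015 + 0.779×0.056855 = 0.066722.
Under exogeneity, PAF = [P(Y=1) − p₀] / P(Y=1).
PAF = (0.066722 − 0.056855) / 0.066722 ≈ 0.1479

PAF ≈ 0.148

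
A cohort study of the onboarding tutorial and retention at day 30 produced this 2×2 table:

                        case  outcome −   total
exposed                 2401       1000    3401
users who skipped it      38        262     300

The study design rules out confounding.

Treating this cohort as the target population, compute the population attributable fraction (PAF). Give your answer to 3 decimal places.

p₁ = P(outcome | exposed) = 2401/3401 = 0.70597
p₀ = P(outcome | unexposed) = 38/300 = 0.12667
Exposure prevalence π = 3401/3701 = 0.91894; overall risk P(Y=1) = 0.65901.
Under exogeneity, PAF = [P(Y=1) − p₀]/P(Y=1).
PAF = (0.65901 − 0.12667) / 0.65901 ≈ 0.8078

PAF ≈ 0.808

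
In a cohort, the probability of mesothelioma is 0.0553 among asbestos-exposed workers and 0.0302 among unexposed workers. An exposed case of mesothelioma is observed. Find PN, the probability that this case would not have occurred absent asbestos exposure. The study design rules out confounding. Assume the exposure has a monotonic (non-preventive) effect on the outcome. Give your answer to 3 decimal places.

PN ≈ 0.454

Let p₁ = 0.0553, p₀ = 0.0302.
Under exogeneity and monotonicity, PN = (p₁ − p₀) / p₁.
PN = (0.0553 − 0.0302) / 0.0553 = 0.0251 / 0.0553 ≈ 0.4539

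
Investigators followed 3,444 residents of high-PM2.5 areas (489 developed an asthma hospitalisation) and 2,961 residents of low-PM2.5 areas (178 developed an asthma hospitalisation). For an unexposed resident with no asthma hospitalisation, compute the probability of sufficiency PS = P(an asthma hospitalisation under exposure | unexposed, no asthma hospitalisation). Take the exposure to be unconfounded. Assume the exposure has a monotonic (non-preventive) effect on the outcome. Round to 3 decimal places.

p₁ = P(outcome | exposed) = 489/3444 = 0.14199
p₀ = P(outcome | unexposed) = 178/2961 = 0.060115
Under exogeneity and monotonicity, PS = (p₁ − p₀) / (1 − p₀).
PS = (0.14199 − 0.060115) / (1 − 0.060115) = 0.081871 / 0.93989 ≈ 0.0871

PS ≈ 0.087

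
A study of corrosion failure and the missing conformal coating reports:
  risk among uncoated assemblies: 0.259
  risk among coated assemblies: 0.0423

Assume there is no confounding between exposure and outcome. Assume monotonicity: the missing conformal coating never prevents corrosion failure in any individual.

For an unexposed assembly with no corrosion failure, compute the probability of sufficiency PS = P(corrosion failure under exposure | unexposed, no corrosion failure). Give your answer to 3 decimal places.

PS ≈ 0.226

Let p₁ = 0.259, p₀ = 0.0423.
Under exogeneity and monotonicity, PS = (p₁ − p₀) / (1 − p₀).
PS = (0.259 − 0.0423) / (1 − 0.0423) = 0.2167 / 0.9577 ≈ 0.2263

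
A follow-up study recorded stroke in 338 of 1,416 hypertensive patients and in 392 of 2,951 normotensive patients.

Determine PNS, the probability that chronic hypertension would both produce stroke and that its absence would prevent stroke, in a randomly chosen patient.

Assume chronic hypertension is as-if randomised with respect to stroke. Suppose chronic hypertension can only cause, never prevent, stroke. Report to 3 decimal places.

PNS ≈ 0.106

p₁ = P(outcome | exposed) = 338/1416 = 0.2387
p₀ = P(outcome | unexposed) = 392/2951 = 0.13284
Under exogeneity and monotonicity, PNS = p₁ − p₀.
PNS = 0.2387 − 0.13284 = 0.10586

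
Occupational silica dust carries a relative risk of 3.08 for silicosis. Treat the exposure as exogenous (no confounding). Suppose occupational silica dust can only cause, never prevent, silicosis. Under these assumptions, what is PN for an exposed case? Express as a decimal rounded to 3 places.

PN ≈ 0.675

Under exogeneity and monotonicity, PN = (RR − 1) / RR = 1 − 1/RR.
PN = (3.08 − 1) / 3.08 = 2.08 / 3.08 ≈ 0.6753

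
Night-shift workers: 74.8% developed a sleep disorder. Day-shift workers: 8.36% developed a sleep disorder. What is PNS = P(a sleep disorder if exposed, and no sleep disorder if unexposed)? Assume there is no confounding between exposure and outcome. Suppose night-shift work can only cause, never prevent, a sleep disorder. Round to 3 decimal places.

PNS ≈ 0.664

p₁ = 0.748, p₀ = 0.0836.
Under exogeneity and monotonicity, PNS = p₁ − p₀.
PNS = 0.748 − 0.0836 = 0.6644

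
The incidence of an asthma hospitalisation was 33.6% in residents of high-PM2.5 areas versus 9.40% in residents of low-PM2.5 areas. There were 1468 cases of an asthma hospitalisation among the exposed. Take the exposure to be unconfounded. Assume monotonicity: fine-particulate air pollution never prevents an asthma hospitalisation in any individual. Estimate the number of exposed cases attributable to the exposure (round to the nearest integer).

p₁ = 0.336, p₀ = 0.094.
PN = (p₁ − p₀)/p₁ = (0.336 − 0.094) / 0.336 ≈ 0.72024.
Attributable cases ≈ PN × (exposed cases) = 0.72024 × 1468 ≈ 1057.31.

about 1057 cases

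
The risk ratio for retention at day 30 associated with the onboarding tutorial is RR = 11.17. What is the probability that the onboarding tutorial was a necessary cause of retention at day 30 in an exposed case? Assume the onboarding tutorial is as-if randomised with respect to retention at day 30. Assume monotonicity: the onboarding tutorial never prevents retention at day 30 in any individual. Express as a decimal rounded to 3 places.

PN ≈ 0.910

Under exogeneity and monotonicity, PN = (RR − 1) / RR = 1 − 1/RR.
PN = (11.17 − 1) / 11.17 = 10.17 / 11.17 ≈ 0.9105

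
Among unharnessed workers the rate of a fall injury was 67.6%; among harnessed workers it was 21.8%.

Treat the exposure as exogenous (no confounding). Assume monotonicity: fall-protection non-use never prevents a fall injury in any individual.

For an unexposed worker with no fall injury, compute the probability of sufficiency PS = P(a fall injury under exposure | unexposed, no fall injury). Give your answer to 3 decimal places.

PS ≈ 0.586

p₁ = 0.676, p₀ = 0.218.
Under exogeneity and monotonicity, PS = (p₁ − p₀) / (1 − p₀).
PS = (0.676 − 0.218) / (1 − 0.218) = 0.458 / 0.782 ≈ 0.5857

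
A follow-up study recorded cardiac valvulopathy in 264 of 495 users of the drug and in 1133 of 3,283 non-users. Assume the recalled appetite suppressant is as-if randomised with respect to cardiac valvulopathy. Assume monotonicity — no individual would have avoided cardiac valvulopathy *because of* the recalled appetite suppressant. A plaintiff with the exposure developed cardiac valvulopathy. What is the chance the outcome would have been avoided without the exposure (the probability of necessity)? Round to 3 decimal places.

p₁ = P(outcome | exposed) = 264/495 = 0.53333
p₀ = P(outcome | unexposed) = 1133/3283 = 0.34511
Under exogeneity and monotonicity, PN = (p₁ − p₀) / p₁.
PN = (0.53333 − 0.34511) / 0.53333 = 0.18822 / 0.53333 ≈ 0.3529

PN ≈ 0.353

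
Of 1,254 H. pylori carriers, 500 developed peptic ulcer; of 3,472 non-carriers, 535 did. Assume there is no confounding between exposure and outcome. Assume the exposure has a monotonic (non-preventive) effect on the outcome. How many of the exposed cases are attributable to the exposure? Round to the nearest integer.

about 307 cases

p₁ = P(outcome | exposed) = 500/1254 = 0.39872
p₀ = P(outcome | unexposed) = 535/3472 = 0.15409
PN = (p₁ − p₀)/p₁ = (0.39872 − 0.15409) / 0.39872 ≈ 0.61354.
Attributable cases ≈ PN × (exposed cases) = 0.61354 × 500 ≈ 306.77.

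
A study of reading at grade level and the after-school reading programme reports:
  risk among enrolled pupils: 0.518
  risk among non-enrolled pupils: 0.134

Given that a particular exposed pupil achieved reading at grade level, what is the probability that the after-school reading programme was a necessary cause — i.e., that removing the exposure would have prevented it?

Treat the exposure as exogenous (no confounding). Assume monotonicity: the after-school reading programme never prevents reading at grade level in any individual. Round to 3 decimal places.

PN ≈ 0.741

Let p₁ = 0.518, p₀ = 0.134.
Under exogeneity and monotonicity, PN = (p₁ − p₀) / p₁.
PN = (0.518 − 0.134) / 0.518 = 0.384 / 0.518 ≈ 0.7413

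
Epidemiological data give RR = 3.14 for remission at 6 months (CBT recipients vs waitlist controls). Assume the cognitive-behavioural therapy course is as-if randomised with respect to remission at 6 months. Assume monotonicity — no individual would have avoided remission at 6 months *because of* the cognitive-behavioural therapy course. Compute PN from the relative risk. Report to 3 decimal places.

PN ≈ 0.682

Under exogeneity and monotonicity, PN = (RR − 1) / RR = 1 − 1/RR.
PN = (3.14 − 1) / 3.14 = 2.14 / 3.14 ≈ 0.6815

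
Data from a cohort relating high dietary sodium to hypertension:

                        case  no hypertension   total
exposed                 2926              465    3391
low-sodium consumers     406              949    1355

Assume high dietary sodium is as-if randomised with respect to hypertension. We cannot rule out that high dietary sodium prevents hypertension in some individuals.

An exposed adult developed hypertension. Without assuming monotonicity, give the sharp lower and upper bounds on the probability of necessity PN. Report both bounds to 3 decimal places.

0.653 ≤ PN ≤ 0.812

p₁ = P(outcome | exposed) = 2926/3391 = 0.86287
p₀ = P(outcome | unexposed) = 406/1355 = 0.29963
Under exogeneity alone the bounds on PN are max{0,(p₁−p₀)/p₁} ≤ PN ≤ min{1,(1−p₀)/p₁}.
  lower = (p₁ − p₀)/p₁ = 0.56324 / 0.86287 ≈ 0.6528
  upper = min{1, (1 − p₀)/p₁} = 0.70037 / 0.86287 ≈ 0.8117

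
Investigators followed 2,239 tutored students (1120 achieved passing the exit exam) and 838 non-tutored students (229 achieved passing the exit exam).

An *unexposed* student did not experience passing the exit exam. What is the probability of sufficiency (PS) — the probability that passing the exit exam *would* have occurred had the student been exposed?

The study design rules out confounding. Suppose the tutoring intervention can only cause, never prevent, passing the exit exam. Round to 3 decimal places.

PS ≈ 0.312

p₁ = P(outcome | exposed) = 1120/2239 = 0.50022
p₀ = P(outcome | unexposed) = 229/838 = 0.27327
Under exogeneity and monotonicity, PS = (p₁ − p₀) / (1 − p₀).
PS = (0.50022 − 0.27327) / (1 − 0.27327) = 0.22695 / 0.72673 ≈ 0.3123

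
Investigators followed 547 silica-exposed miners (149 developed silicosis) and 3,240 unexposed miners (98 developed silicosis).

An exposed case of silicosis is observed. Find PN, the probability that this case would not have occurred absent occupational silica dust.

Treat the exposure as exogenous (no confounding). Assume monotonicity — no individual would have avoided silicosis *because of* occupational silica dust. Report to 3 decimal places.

p₁ = P(outcome | exposed) = 149/547 = 0.27239
p₀ = P(outcome | unexposed) = 98/3240 = 0.030247
Under exogeneity and monotonicity, PN = (p₁ − p₀) / p₁.
PN = (0.27239 − 0.030247) / 0.27239 = 0.24215 / 0.27239 ≈ 0.8890

PN ≈ 0.889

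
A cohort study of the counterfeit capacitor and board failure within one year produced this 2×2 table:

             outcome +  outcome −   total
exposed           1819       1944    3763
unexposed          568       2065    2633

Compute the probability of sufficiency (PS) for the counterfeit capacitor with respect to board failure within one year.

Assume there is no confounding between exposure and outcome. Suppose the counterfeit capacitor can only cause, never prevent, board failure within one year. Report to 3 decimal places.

PS ≈ 0.341

p₁ = P(outcome | exposed) = 1819/3763 = 0.48339
p₀ = P(outcome | unexposed) = 568/2633 = 0.21572
Under exogeneity and monotonicity, PS = (p₁ − p₀)/(1 − p₀).
PS = (0.48339 − 0.21572) / 0.78428 ≈ 0.3413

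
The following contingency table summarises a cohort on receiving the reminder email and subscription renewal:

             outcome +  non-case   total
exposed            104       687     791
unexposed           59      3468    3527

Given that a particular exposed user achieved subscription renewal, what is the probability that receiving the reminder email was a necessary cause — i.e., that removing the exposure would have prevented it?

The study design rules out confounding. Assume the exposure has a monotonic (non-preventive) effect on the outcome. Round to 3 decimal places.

p₁ = P(outcome | exposed) = 104/791 = 0.13148
p₀ = P(outcome | unexposed) = 59/3527 = 0.016728
Under exogeneity and monotonicity, PN = (p₁ − p₀) / p₁.
PN = (0.13148 − 0.016728) / 0.13148 = 0.11475 / 0.13148 ≈ 0.8728

PN ≈ 0.873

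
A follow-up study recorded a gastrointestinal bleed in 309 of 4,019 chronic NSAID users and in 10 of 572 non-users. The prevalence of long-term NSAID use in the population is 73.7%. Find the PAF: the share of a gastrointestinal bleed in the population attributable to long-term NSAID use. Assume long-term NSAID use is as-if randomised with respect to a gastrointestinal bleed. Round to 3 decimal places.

PAF ≈ 0.715

p₁ = P(outcome | exposed) = 309/4019 = 0.076885
p₀ = P(outcome | unexposed) = 10/572 = 0.017483
Overall risk P(Y=1) = π·p₁ + (1−π)·p₀ = 0.737×0.076885 + 0.263×0.017483 = 0.061262.
Under exogeneity, PAF = [P(Y=1) − p₀] / P(Y=1).
PAF = (0.061262 − 0.017483) / 0.061262 ≈ 0.7146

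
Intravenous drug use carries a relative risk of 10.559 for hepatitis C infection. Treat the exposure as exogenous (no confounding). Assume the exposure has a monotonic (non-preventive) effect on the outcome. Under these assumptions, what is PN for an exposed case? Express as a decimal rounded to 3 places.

Under exogeneity and monotonicity, PN = (RR − 1) / RR = 1 − 1/RR.
PN = (10.559 − 1) / 10.559 = 9.559 / 10.559 ≈ 0.9053

PN ≈ 0.905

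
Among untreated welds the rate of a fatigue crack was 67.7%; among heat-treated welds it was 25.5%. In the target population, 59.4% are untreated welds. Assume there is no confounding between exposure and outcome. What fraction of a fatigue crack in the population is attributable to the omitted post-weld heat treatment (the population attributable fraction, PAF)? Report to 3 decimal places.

PAF ≈ 0.496

p₁ = 0.677, p₀ = 0.255.
Overall risk P(Y=1) = π·p₁ + (1−π)·p₀ = 0.594×0.677 + 0.406×0.255 = 0.50567.
Under exogeneity, PAF = [P(Y=1) − p₀] / P(Y=1).
PAF = (0.50567 − 0.255) / 0.50567 ≈ 0.4957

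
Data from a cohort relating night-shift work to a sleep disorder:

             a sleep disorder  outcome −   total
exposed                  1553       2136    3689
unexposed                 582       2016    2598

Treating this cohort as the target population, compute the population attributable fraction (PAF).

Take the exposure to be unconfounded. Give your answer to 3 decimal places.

p₁ = P(outcome | exposed) = 1553/3689 = 0.42098
p₀ = P(outcome | unexposed) = 582/2598 = 0.22402
Exposure prevalence π = 3689/6287 = 0.58677; overall risk P(Y=1) = 0.33959.
Under exogeneity, PAF = [P(Y=1) − p₀]/P(Y=1).
PAF = (0.33959 − 0.22402) / 0.33959 ≈ 0.3403

PAF ≈ 0.340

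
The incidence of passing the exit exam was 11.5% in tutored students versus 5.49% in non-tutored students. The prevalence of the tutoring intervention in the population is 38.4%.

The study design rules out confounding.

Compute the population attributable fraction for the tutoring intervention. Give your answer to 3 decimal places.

PAF ≈ 0.296

p₁ = 0.115, p₀ = 0.0549.
Overall risk P(Y=1) = π·p₁ + (1−π)·p₀ = 0.384×0.115 + 0.616×0.0549 = 0.077978.
Under exogeneity, PAF = [P(Y=1) − p₀] / P(Y=1).
PAF = (0.077978 − 0.0549) / 0.077978 ≈ 0.2960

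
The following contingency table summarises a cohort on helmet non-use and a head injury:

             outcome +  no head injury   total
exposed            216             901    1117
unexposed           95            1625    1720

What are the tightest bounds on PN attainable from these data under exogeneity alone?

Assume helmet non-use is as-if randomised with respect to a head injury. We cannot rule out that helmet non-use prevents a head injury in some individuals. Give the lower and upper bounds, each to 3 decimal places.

p₁ = P(outcome | exposed) = 216/1117 = 0.19338
p₀ = P(outcome | unexposed) = 95/1720 = 0.055233
Under exogeneity alone the bounds on PN are max{0,(p₁−p₀)/p₁} ≤ PN ≤ min{1,(1−p₀)/p₁}.
  lower = (p₁ − p₀)/p₁ = 0.13814 / 0.19338 ≈ 0.7144
  upper = min{1, (1 − p₀)/p₁} = 0.94477 / 0.19338 ≈ 4.8857 → capped at 1

0.714 ≤ PN ≤ 1.000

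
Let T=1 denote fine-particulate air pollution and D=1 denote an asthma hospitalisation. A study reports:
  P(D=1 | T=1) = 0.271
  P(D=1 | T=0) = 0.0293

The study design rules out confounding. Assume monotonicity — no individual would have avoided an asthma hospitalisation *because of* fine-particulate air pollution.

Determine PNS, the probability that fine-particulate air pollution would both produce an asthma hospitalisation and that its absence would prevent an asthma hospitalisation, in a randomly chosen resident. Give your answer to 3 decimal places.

Let p₁ = 0.271, p₀ = 0.0293.
Under exogeneity and monotonicity, PNS = p₁ − p₀.
PNS = 0.271 − 0.0293 = 0.2417

PNS ≈ 0.242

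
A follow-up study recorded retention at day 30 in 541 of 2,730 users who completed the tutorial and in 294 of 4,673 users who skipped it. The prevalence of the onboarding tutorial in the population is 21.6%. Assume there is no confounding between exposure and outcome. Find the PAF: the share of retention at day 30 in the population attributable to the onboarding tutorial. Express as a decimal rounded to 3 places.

PAF ≈ 0.317

p₁ = P(outcome | exposed) = 541/2730 = 0.19817
p₀ = P(outcome | unexposed) = 294/4673 = 0.062915
Overall risk P(Y=1) = π·p₁ + (1−π)·p₀ = 0.216×0.19817 + 0.784×0.062915 = 0.092129.
Under exogeneity, PAF = [P(Y=1) − p₀] / P(Y=1).
PAF = (0.092129 − 0.062915) / 0.092129 ≈ 0.3171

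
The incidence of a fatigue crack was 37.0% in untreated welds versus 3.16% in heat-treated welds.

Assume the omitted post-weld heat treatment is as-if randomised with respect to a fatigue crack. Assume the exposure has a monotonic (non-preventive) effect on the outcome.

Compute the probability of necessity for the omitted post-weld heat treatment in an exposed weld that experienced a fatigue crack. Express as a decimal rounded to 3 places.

PN ≈ 0.915

p₁ = 0.37, p₀ = 0.0316.
Under exogeneity and monotonicity, PN = (p₁ − p₀) / p₁.
PN = (0.37 − 0.0316) / 0.37 = 0.3384 / 0.37 ≈ 0.9146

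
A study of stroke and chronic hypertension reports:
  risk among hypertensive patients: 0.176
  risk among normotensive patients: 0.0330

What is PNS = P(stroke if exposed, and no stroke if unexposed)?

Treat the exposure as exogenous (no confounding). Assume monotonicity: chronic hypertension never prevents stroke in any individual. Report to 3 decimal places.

PNS ≈ 0.143

Let p₁ = 0.176, p₀ = 0.033.
Under exogeneity and monotonicity, PNS = p₁ − p₀.
PNS = 0.176 − 0.033 = 0.143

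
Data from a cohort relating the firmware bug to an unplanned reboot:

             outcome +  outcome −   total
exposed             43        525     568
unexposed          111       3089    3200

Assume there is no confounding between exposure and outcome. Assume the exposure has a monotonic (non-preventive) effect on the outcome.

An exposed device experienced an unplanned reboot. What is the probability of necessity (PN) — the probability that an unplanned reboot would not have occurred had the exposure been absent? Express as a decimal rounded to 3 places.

p₁ = P(outcome | exposed) = 43/568 = 0.075704
p₀ = P(outcome | unexposed) = 111/3200 = 0.034688
Under exogeneity and monotonicity, PN = (p₁ − p₀)/p₁.
PN = (0.075704 − 0.034688) / 0.075704 ≈ 0.5418

PN ≈ 0.542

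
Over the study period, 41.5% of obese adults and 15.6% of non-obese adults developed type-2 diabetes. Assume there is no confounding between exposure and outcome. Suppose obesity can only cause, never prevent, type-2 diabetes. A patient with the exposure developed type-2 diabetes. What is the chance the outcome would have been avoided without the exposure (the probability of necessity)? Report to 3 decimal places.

p₁ = 0.415, p₀ = 0.156.
Under exogeneity and monotonicity, PN = (p₁ − p₀) / p₁.
PN = (0.415 − 0.156) / 0.415 = 0.259 / 0.415 ≈ 0.6241

PN ≈ 0.624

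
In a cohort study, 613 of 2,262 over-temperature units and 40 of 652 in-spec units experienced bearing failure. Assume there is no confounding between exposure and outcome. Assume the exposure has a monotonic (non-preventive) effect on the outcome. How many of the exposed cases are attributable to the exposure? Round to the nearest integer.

p₁ = P(outcome | exposed) = 613/2262 = 0.271
p₀ = P(outcome | unexposed) = 40/652 = 0.06135
PN = (p₁ − p₀)/p₁ = (0.271 − 0.06135) / 0.271 ≈ 0.77362.
Attributable cases ≈ PN × (exposed cases) = 0.77362 × 613 ≈ 474.23.

about 474 cases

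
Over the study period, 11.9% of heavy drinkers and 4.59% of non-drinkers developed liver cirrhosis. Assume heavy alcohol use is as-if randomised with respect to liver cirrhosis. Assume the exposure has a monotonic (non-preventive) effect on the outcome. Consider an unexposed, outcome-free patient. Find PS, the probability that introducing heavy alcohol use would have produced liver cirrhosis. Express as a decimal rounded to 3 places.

p₁ = 0.119, p₀ = 0.0459.
Under exogeneity and monotonicity, PS = (p₁ − p₀) / (1 − p₀).
PS = (0.119 − 0.0459) / (1 − 0.0459) = 0.0731 / 0.9541 ≈ 0.0766

PS ≈ 0.077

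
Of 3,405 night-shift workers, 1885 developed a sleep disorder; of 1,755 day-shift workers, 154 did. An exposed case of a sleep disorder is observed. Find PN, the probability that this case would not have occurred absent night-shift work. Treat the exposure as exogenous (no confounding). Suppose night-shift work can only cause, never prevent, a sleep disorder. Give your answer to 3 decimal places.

p₁ = P(outcome | exposed) = 1885/3405 = 0.5536
p₀ = P(outcome | unexposed) = 154/1755 = 0.087749
Under exogeneity and monotonicity, PN = (p₁ − p₀) / p₁.
PN = (0.5536 − 0.087749) / 0.5536 = 0.46585 / 0.5536 ≈ 0.8415

PN ≈ 0.841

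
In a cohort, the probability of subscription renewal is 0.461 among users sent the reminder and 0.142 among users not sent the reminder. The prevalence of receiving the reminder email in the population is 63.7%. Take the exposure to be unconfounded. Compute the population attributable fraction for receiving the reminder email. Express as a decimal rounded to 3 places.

Let p₁ = 0.461, p₀ = 0.142.
Overall risk P(Y=1) = π·p₁ + (1−π)·p₀ = 0.637×0.461 + 0.363×0.142 = 0.3452.
Under exogeneity, PAF = [P(Y=1) − p₀] / P(Y=1).
PAF = (0.3452 − 0.142) / 0.3452 ≈ 0.5886

PAF ≈ 0.589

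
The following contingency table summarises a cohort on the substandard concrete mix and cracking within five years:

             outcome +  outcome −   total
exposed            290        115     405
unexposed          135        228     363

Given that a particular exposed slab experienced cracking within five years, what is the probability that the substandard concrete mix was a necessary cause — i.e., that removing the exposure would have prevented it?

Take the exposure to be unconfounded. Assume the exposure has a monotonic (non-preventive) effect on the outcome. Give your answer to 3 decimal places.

PN ≈ 0.481

p₁ = P(outcome | exposed) = 290/405 = 0.71605
p₀ = P(outcome | unexposed) = 135/363 = 0.3719
Under exogeneity and monotonicity, PN = (p₁ − p₀)/p₁.
PN = (0.71605 − 0.3719) / 0.71605 ≈ 0.4806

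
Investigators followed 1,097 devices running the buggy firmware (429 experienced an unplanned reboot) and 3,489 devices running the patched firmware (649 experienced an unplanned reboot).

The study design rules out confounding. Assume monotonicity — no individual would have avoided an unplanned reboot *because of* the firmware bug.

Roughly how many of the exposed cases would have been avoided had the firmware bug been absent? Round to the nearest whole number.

p₁ = P(outcome | exposed) = 429/1097 = 0.39107
p₀ = P(outcome | unexposed) = 649/3489 = 0.18601
PN = (p₁ − p₀)/p₁ = (0.39107 − 0.18601) / 0.39107 ≈ 0.52434.
Attributable cases ≈ PN × (exposed cases) = 0.52434 × 429 ≈ 224.94.

about 225 cases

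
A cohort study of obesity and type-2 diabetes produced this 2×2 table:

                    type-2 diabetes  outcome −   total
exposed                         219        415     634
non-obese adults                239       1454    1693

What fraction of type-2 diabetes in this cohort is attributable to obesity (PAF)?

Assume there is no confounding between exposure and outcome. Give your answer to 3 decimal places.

p₁ = P(outcome | exposed) = 219/634 = 0.34543
p₀ = P(outcome | unexposed) = 239/1693 = 0.14117
Exposure prevalence π = 634/2327 = 0.27245; overall risk P(Y=1) = 0.19682.
Under exogeneity, PAF = [P(Y=1) − p₀]/P(Y=1).
PAF = (0.19682 − 0.14117) / 0.19682 ≈ 0.2827

PAF ≈ 0.283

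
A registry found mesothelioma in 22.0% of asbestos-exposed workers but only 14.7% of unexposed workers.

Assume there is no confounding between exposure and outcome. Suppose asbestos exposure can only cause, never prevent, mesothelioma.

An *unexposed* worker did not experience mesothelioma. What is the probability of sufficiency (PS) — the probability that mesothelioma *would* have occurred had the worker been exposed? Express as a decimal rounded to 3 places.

PS ≈ 0.086

p₁ = 0.22, p₀ = 0.147.
Under exogeneity and monotonicity, PS = (p₁ − p₀) / (1 − p₀).
PS = (0.22 − 0.147) / (1 − 0.147) = 0.073 / 0.853 ≈ 0.0856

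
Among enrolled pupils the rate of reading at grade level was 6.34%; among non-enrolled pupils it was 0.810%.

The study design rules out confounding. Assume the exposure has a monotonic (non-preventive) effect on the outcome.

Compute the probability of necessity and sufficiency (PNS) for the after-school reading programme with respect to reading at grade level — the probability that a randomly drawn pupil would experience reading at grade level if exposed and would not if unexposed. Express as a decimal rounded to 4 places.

p₁ = 0.0634, p₀ = 0.0081.
Under exogeneity and monotonicity, PNS = p₁ − p₀.
PNS = 0.0634 − 0.0081 = 0.0553

PNS ≈ 0.0553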